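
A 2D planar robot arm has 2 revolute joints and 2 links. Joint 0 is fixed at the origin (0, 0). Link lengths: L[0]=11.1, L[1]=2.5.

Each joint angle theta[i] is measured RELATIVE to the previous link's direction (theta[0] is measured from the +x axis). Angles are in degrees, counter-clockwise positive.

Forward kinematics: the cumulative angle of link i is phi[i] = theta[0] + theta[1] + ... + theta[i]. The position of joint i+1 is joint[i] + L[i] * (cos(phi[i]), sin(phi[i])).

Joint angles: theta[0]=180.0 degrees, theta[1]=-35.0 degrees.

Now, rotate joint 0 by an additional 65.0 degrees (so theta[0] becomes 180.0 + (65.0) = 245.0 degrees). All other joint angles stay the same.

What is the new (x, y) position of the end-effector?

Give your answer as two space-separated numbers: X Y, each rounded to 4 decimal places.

Answer: -6.8561 -11.3100

Derivation:
joint[0] = (0.0000, 0.0000)  (base)
link 0: phi[0] = 245 = 245 deg
  cos(245 deg) = -0.4226, sin(245 deg) = -0.9063
  joint[1] = (0.0000, 0.0000) + 11.1 * (-0.4226, -0.9063) = (0.0000 + -4.6911, 0.0000 + -10.0600) = (-4.6911, -10.0600)
link 1: phi[1] = 245 + -35 = 210 deg
  cos(210 deg) = -0.8660, sin(210 deg) = -0.5000
  joint[2] = (-4.6911, -10.0600) + 2.5 * (-0.8660, -0.5000) = (-4.6911 + -2.1651, -10.0600 + -1.2500) = (-6.8561, -11.3100)
End effector: (-6.8561, -11.3100)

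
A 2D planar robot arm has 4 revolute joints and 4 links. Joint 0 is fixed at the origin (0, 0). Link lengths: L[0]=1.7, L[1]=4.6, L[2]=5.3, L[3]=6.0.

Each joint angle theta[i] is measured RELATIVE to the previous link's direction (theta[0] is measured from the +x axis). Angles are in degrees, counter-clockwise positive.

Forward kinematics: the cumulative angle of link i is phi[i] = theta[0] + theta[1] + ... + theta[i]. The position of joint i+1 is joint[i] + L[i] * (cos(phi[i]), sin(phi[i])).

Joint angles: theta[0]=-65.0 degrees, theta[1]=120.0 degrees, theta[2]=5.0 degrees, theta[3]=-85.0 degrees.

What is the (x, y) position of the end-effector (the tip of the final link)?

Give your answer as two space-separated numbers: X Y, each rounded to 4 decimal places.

Answer: 11.4447 4.2816

Derivation:
joint[0] = (0.0000, 0.0000)  (base)
link 0: phi[0] = -65 = -65 deg
  cos(-65 deg) = 0.4226, sin(-65 deg) = -0.9063
  joint[1] = (0.0000, 0.0000) + 1.7 * (0.4226, -0.9063) = (0.0000 + 0.7185, 0.0000 + -1.5407) = (0.7185, -1.5407)
link 1: phi[1] = -65 + 120 = 55 deg
  cos(55 deg) = 0.5736, sin(55 deg) = 0.8192
  joint[2] = (0.7185, -1.5407) + 4.6 * (0.5736, 0.8192) = (0.7185 + 2.6385, -1.5407 + 3.7681) = (3.3569, 2.2274)
link 2: phi[2] = -65 + 120 + 5 = 60 deg
  cos(60 deg) = 0.5000, sin(60 deg) = 0.8660
  joint[3] = (3.3569, 2.2274) + 5.3 * (0.5000, 0.8660) = (3.3569 + 2.6500, 2.2274 + 4.5899) = (6.0069, 6.8173)
link 3: phi[3] = -65 + 120 + 5 + -85 = -25 deg
  cos(-25 deg) = 0.9063, sin(-25 deg) = -0.4226
  joint[4] = (6.0069, 6.8173) + 6 * (0.9063, -0.4226) = (6.0069 + 5.4378, 6.8173 + -2.5357) = (11.4447, 4.2816)
End effector: (11.4447, 4.2816)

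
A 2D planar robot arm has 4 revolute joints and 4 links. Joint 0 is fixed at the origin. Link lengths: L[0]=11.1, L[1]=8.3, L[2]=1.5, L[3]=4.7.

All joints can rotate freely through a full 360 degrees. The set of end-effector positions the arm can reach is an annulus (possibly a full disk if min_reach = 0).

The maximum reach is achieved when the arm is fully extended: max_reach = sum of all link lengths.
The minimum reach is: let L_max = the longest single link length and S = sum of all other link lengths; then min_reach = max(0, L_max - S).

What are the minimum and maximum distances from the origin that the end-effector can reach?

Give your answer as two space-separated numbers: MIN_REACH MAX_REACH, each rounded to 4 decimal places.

Link lengths: [11.1, 8.3, 1.5, 4.7]
max_reach = 11.1 + 8.3 + 1.5 + 4.7 = 25.6
L_max = max([11.1, 8.3, 1.5, 4.7]) = 11.1
S (sum of others) = 25.6 - 11.1 = 14.5
min_reach = max(0, 11.1 - 14.5) = max(0, -3.4) = 0

Answer: 0.0000 25.6000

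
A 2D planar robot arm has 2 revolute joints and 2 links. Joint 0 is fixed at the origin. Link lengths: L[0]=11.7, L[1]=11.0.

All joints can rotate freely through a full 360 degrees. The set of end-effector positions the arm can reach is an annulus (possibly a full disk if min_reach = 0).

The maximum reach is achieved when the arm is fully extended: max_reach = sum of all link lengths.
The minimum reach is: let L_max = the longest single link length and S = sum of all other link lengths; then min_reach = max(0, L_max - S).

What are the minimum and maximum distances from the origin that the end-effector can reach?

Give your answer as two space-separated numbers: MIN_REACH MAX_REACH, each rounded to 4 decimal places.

Answer: 0.7000 22.7000

Derivation:
Link lengths: [11.7, 11.0]
max_reach = 11.7 + 11 = 22.7
L_max = max([11.7, 11.0]) = 11.7
S (sum of others) = 22.7 - 11.7 = 11
min_reach = max(0, 11.7 - 11) = max(0, 0.7) = 0.7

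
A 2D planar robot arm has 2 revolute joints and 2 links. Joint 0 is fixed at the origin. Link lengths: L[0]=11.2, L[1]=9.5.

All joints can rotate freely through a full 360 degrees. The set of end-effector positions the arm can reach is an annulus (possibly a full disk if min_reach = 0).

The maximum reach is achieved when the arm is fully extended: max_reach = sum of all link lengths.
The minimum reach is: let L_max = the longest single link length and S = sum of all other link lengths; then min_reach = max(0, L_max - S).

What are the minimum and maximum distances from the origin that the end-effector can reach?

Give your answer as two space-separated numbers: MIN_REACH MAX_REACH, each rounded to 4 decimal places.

Answer: 1.7000 20.7000

Derivation:
Link lengths: [11.2, 9.5]
max_reach = 11.2 + 9.5 = 20.7
L_max = max([11.2, 9.5]) = 11.2
S (sum of others) = 20.7 - 11.2 = 9.5
min_reach = max(0, 11.2 - 9.5) = max(0, 1.7) = 1.7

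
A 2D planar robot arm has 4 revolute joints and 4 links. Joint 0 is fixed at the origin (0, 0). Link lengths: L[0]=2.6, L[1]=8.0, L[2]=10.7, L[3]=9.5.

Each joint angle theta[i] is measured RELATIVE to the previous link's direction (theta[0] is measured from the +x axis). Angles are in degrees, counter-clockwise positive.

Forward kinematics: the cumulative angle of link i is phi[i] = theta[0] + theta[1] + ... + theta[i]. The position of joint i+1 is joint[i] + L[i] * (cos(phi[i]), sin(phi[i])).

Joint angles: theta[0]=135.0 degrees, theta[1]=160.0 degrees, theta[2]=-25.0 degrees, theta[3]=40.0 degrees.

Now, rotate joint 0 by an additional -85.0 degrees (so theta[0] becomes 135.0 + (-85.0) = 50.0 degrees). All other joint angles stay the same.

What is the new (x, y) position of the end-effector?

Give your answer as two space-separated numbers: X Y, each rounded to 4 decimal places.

Answer: -22.6338 -9.6584

Derivation:
joint[0] = (0.0000, 0.0000)  (base)
link 0: phi[0] = 50 = 50 deg
  cos(50 deg) = 0.6428, sin(50 deg) = 0.7660
  joint[1] = (0.0000, 0.0000) + 2.6 * (0.6428, 0.7660) = (0.0000 + 1.6712, 0.0000 + 1.9917) = (1.6712, 1.9917)
link 1: phi[1] = 50 + 160 = 210 deg
  cos(210 deg) = -0.8660, sin(210 deg) = -0.5000
  joint[2] = (1.6712, 1.9917) + 8 * (-0.8660, -0.5000) = (1.6712 + -6.9282, 1.9917 + -4.0000) = (-5.2570, -2.0083)
link 2: phi[2] = 50 + 160 + -25 = 185 deg
  cos(185 deg) = -0.9962, sin(185 deg) = -0.0872
  joint[3] = (-5.2570, -2.0083) + 10.7 * (-0.9962, -0.0872) = (-5.2570 + -10.6593, -2.0083 + -0.9326) = (-15.9162, -2.9409)
link 3: phi[3] = 50 + 160 + -25 + 40 = 225 deg
  cos(225 deg) = -0.7071, sin(225 deg) = -0.7071
  joint[4] = (-15.9162, -2.9409) + 9.5 * (-0.7071, -0.7071) = (-15.9162 + -6.7175, -2.9409 + -6.7175) = (-22.6338, -9.6584)
End effector: (-22.6338, -9.6584)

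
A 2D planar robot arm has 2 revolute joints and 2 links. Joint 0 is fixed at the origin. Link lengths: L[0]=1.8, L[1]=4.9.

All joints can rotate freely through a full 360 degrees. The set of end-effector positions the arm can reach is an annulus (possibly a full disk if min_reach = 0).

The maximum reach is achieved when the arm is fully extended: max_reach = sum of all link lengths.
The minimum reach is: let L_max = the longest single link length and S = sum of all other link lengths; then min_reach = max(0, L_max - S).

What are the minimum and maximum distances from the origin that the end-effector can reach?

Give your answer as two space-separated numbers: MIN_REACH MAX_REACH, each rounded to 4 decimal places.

Answer: 3.1000 6.7000

Derivation:
Link lengths: [1.8, 4.9]
max_reach = 1.8 + 4.9 = 6.7
L_max = max([1.8, 4.9]) = 4.9
S (sum of others) = 6.7 - 4.9 = 1.8
min_reach = max(0, 4.9 - 1.8) = max(0, 3.1) = 3.1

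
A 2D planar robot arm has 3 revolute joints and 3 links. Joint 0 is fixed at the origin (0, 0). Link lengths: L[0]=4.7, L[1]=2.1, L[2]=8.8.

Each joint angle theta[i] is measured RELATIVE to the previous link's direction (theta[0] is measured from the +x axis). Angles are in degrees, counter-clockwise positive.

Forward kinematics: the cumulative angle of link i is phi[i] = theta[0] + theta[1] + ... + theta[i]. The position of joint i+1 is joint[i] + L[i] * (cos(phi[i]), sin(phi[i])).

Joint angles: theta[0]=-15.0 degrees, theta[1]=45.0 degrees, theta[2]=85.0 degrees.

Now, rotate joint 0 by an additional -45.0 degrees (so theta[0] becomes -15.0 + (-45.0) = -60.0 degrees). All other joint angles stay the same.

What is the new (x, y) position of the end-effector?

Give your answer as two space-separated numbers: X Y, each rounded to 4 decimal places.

Answer: 7.3882 3.6555

Derivation:
joint[0] = (0.0000, 0.0000)  (base)
link 0: phi[0] = -60 = -60 deg
  cos(-60 deg) = 0.5000, sin(-60 deg) = -0.8660
  joint[1] = (0.0000, 0.0000) + 4.7 * (0.5000, -0.8660) = (0.0000 + 2.3500, 0.0000 + -4.0703) = (2.3500, -4.0703)
link 1: phi[1] = -60 + 45 = -15 deg
  cos(-15 deg) = 0.9659, sin(-15 deg) = -0.2588
  joint[2] = (2.3500, -4.0703) + 2.1 * (0.9659, -0.2588) = (2.3500 + 2.0284, -4.0703 + -0.5435) = (4.3784, -4.6138)
link 2: phi[2] = -60 + 45 + 85 = 70 deg
  cos(70 deg) = 0.3420, sin(70 deg) = 0.9397
  joint[3] = (4.3784, -4.6138) + 8.8 * (0.3420, 0.9397) = (4.3784 + 3.0098, -4.6138 + 8.2693) = (7.3882, 3.6555)
End effector: (7.3882, 3.6555)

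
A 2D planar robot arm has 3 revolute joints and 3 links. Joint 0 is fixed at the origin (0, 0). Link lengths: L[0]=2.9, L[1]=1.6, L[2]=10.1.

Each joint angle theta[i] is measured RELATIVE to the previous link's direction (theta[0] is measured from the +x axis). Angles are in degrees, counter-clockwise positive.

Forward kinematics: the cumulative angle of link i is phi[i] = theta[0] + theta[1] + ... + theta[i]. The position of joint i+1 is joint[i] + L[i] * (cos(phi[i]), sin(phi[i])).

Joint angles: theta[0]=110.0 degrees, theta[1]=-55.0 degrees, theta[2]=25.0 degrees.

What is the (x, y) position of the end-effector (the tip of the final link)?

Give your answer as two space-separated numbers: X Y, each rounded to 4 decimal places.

joint[0] = (0.0000, 0.0000)  (base)
link 0: phi[0] = 110 = 110 deg
  cos(110 deg) = -0.3420, sin(110 deg) = 0.9397
  joint[1] = (0.0000, 0.0000) + 2.9 * (-0.3420, 0.9397) = (0.0000 + -0.9919, 0.0000 + 2.7251) = (-0.9919, 2.7251)
link 1: phi[1] = 110 + -55 = 55 deg
  cos(55 deg) = 0.5736, sin(55 deg) = 0.8192
  joint[2] = (-0.9919, 2.7251) + 1.6 * (0.5736, 0.8192) = (-0.9919 + 0.9177, 2.7251 + 1.3106) = (-0.0741, 4.0358)
link 2: phi[2] = 110 + -55 + 25 = 80 deg
  cos(80 deg) = 0.1736, sin(80 deg) = 0.9848
  joint[3] = (-0.0741, 4.0358) + 10.1 * (0.1736, 0.9848) = (-0.0741 + 1.7538, 4.0358 + 9.9466) = (1.6797, 13.9823)
End effector: (1.6797, 13.9823)

Answer: 1.6797 13.9823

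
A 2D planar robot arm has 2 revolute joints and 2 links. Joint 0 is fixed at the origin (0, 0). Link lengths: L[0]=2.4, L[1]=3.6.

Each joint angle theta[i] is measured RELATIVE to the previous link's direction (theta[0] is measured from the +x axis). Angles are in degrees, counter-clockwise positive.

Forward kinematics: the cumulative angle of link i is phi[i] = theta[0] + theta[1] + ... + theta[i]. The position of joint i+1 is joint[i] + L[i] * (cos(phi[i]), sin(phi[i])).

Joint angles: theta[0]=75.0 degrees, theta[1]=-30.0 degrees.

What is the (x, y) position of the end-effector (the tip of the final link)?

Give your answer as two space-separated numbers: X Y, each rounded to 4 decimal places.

joint[0] = (0.0000, 0.0000)  (base)
link 0: phi[0] = 75 = 75 deg
  cos(75 deg) = 0.2588, sin(75 deg) = 0.9659
  joint[1] = (0.0000, 0.0000) + 2.4 * (0.2588, 0.9659) = (0.0000 + 0.6212, 0.0000 + 2.3182) = (0.6212, 2.3182)
link 1: phi[1] = 75 + -30 = 45 deg
  cos(45 deg) = 0.7071, sin(45 deg) = 0.7071
  joint[2] = (0.6212, 2.3182) + 3.6 * (0.7071, 0.7071) = (0.6212 + 2.5456, 2.3182 + 2.5456) = (3.1668, 4.8638)
End effector: (3.1668, 4.8638)

Answer: 3.1668 4.8638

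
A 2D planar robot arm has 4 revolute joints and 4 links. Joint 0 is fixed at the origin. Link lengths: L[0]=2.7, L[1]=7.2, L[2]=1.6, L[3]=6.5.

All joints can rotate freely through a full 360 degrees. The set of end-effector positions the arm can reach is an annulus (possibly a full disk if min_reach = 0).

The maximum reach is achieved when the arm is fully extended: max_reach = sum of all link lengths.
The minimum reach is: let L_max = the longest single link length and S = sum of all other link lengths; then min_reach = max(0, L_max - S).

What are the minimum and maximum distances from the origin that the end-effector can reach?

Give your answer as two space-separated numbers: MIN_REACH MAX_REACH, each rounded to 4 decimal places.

Link lengths: [2.7, 7.2, 1.6, 6.5]
max_reach = 2.7 + 7.2 + 1.6 + 6.5 = 18
L_max = max([2.7, 7.2, 1.6, 6.5]) = 7.2
S (sum of others) = 18 - 7.2 = 10.8
min_reach = max(0, 7.2 - 10.8) = max(0, -3.6) = 0

Answer: 0.0000 18.0000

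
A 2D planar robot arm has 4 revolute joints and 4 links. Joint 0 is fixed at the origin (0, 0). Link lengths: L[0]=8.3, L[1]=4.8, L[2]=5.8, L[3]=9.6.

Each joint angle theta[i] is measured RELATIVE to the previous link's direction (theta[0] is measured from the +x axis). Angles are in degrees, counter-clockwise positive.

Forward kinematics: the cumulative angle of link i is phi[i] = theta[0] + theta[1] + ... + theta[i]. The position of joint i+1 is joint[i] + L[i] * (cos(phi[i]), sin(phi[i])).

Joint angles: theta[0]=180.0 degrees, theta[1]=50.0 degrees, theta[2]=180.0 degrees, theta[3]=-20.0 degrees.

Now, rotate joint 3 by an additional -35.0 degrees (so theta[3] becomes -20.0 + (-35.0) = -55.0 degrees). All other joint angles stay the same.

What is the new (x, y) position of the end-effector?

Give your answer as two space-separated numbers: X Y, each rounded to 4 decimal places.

Answer: 1.9063 -0.0707

Derivation:
joint[0] = (0.0000, 0.0000)  (base)
link 0: phi[0] = 180 = 180 deg
  cos(180 deg) = -1.0000, sin(180 deg) = 0.0000
  joint[1] = (0.0000, 0.0000) + 8.3 * (-1.0000, 0.0000) = (0.0000 + -8.3000, 0.0000 + 0.0000) = (-8.3000, 0.0000)
link 1: phi[1] = 180 + 50 = 230 deg
  cos(230 deg) = -0.6428, sin(230 deg) = -0.7660
  joint[2] = (-8.3000, 0.0000) + 4.8 * (-0.6428, -0.7660) = (-8.3000 + -3.0854, 0.0000 + -3.6770) = (-11.3854, -3.6770)
link 2: phi[2] = 180 + 50 + 180 = 410 deg
  cos(410 deg) = 0.6428, sin(410 deg) = 0.7660
  joint[3] = (-11.3854, -3.6770) + 5.8 * (0.6428, 0.7660) = (-11.3854 + 3.7282, -3.6770 + 4.4431) = (-7.6572, 0.7660)
link 3: phi[3] = 180 + 50 + 180 + -55 = 355 deg
  cos(355 deg) = 0.9962, sin(355 deg) = -0.0872
  joint[4] = (-7.6572, 0.7660) + 9.6 * (0.9962, -0.0872) = (-7.6572 + 9.5635, 0.7660 + -0.8367) = (1.9063, -0.0707)
End effector: (1.9063, -0.0707)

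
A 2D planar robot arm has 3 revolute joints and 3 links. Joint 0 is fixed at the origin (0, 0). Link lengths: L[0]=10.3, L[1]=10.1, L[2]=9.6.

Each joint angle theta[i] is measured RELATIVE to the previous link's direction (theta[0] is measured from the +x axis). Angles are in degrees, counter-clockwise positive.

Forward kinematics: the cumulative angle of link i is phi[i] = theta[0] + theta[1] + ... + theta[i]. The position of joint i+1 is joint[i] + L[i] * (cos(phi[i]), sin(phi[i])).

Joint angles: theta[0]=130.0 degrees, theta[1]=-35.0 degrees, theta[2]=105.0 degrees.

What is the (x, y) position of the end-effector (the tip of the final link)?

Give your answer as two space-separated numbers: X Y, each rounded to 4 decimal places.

joint[0] = (0.0000, 0.0000)  (base)
link 0: phi[0] = 130 = 130 deg
  cos(130 deg) = -0.6428, sin(130 deg) = 0.7660
  joint[1] = (0.0000, 0.0000) + 10.3 * (-0.6428, 0.7660) = (0.0000 + -6.6207, 0.0000 + 7.8903) = (-6.6207, 7.8903)
link 1: phi[1] = 130 + -35 = 95 deg
  cos(95 deg) = -0.0872, sin(95 deg) = 0.9962
  joint[2] = (-6.6207, 7.8903) + 10.1 * (-0.0872, 0.9962) = (-6.6207 + -0.8803, 7.8903 + 10.0616) = (-7.5010, 17.9518)
link 2: phi[2] = 130 + -35 + 105 = 200 deg
  cos(200 deg) = -0.9397, sin(200 deg) = -0.3420
  joint[3] = (-7.5010, 17.9518) + 9.6 * (-0.9397, -0.3420) = (-7.5010 + -9.0210, 17.9518 + -3.2834) = (-16.5220, 14.6684)
End effector: (-16.5220, 14.6684)

Answer: -16.5220 14.6684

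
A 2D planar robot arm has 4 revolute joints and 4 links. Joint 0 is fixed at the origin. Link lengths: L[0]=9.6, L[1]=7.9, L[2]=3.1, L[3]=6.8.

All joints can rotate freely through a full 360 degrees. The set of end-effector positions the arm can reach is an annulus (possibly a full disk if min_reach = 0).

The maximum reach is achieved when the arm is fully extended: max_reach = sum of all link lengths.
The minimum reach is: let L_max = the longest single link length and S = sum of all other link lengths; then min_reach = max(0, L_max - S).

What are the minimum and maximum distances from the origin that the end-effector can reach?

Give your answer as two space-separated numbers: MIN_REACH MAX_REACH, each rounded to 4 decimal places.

Link lengths: [9.6, 7.9, 3.1, 6.8]
max_reach = 9.6 + 7.9 + 3.1 + 6.8 = 27.4
L_max = max([9.6, 7.9, 3.1, 6.8]) = 9.6
S (sum of others) = 27.4 - 9.6 = 17.8
min_reach = max(0, 9.6 - 17.8) = max(0, -8.2) = 0

Answer: 0.0000 27.4000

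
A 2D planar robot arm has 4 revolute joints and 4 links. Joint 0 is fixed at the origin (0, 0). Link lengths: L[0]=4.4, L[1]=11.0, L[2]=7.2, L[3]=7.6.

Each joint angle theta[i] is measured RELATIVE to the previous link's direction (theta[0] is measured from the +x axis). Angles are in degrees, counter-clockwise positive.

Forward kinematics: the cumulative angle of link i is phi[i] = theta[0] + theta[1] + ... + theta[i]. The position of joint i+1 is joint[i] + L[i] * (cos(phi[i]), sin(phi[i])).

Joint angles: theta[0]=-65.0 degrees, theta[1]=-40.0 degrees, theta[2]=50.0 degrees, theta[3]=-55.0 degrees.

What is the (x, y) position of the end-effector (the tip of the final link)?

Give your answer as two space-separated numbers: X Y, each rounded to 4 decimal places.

joint[0] = (0.0000, 0.0000)  (base)
link 0: phi[0] = -65 = -65 deg
  cos(-65 deg) = 0.4226, sin(-65 deg) = -0.9063
  joint[1] = (0.0000, 0.0000) + 4.4 * (0.4226, -0.9063) = (0.0000 + 1.8595, 0.0000 + -3.9878) = (1.8595, -3.9878)
link 1: phi[1] = -65 + -40 = -105 deg
  cos(-105 deg) = -0.2588, sin(-105 deg) = -0.9659
  joint[2] = (1.8595, -3.9878) + 11 * (-0.2588, -0.9659) = (1.8595 + -2.8470, -3.9878 + -10.6252) = (-0.9875, -14.6129)
link 2: phi[2] = -65 + -40 + 50 = -55 deg
  cos(-55 deg) = 0.5736, sin(-55 deg) = -0.8192
  joint[3] = (-0.9875, -14.6129) + 7.2 * (0.5736, -0.8192) = (-0.9875 + 4.1298, -14.6129 + -5.8979) = (3.1423, -20.5108)
link 3: phi[3] = -65 + -40 + 50 + -55 = -110 deg
  cos(-110 deg) = -0.3420, sin(-110 deg) = -0.9397
  joint[4] = (3.1423, -20.5108) + 7.6 * (-0.3420, -0.9397) = (3.1423 + -2.5994, -20.5108 + -7.1417) = (0.5429, -27.6525)
End effector: (0.5429, -27.6525)

Answer: 0.5429 -27.6525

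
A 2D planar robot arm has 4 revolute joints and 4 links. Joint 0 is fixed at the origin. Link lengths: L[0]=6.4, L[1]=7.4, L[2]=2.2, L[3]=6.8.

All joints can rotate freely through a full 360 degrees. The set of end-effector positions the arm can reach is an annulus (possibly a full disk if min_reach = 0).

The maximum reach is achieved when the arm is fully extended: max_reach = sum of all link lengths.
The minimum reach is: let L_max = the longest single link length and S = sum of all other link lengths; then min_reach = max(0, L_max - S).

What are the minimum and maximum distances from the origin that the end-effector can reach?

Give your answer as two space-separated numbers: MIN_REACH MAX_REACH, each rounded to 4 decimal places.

Answer: 0.0000 22.8000

Derivation:
Link lengths: [6.4, 7.4, 2.2, 6.8]
max_reach = 6.4 + 7.4 + 2.2 + 6.8 = 22.8
L_max = max([6.4, 7.4, 2.2, 6.8]) = 7.4
S (sum of others) = 22.8 - 7.4 = 15.4
min_reach = max(0, 7.4 - 15.4) = max(0, -8) = 0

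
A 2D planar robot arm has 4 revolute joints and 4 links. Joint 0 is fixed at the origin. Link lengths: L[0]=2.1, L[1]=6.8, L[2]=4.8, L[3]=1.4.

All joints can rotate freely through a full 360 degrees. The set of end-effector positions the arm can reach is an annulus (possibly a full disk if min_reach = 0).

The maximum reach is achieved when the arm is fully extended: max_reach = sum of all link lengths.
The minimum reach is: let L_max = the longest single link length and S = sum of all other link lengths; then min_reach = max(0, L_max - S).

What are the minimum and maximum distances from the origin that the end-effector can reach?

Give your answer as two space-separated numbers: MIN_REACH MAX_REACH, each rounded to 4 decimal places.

Link lengths: [2.1, 6.8, 4.8, 1.4]
max_reach = 2.1 + 6.8 + 4.8 + 1.4 = 15.1
L_max = max([2.1, 6.8, 4.8, 1.4]) = 6.8
S (sum of others) = 15.1 - 6.8 = 8.3
min_reach = max(0, 6.8 - 8.3) = max(0, -1.5) = 0

Answer: 0.0000 15.1000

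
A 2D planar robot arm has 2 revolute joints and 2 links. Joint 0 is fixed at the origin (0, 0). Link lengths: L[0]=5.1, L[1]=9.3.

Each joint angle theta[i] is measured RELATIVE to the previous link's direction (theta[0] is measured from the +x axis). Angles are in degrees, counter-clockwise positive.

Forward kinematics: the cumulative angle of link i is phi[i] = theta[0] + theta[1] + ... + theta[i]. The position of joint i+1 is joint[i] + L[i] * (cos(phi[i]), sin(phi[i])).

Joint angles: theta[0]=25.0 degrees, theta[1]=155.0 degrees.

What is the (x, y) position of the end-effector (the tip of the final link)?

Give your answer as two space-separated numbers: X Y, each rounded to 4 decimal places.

Answer: -4.6778 2.1554

Derivation:
joint[0] = (0.0000, 0.0000)  (base)
link 0: phi[0] = 25 = 25 deg
  cos(25 deg) = 0.9063, sin(25 deg) = 0.4226
  joint[1] = (0.0000, 0.0000) + 5.1 * (0.9063, 0.4226) = (0.0000 + 4.6222, 0.0000 + 2.1554) = (4.6222, 2.1554)
link 1: phi[1] = 25 + 155 = 180 deg
  cos(180 deg) = -1.0000, sin(180 deg) = 0.0000
  joint[2] = (4.6222, 2.1554) + 9.3 * (-1.0000, 0.0000) = (4.6222 + -9.3000, 2.1554 + 0.0000) = (-4.6778, 2.1554)
End effector: (-4.6778, 2.1554)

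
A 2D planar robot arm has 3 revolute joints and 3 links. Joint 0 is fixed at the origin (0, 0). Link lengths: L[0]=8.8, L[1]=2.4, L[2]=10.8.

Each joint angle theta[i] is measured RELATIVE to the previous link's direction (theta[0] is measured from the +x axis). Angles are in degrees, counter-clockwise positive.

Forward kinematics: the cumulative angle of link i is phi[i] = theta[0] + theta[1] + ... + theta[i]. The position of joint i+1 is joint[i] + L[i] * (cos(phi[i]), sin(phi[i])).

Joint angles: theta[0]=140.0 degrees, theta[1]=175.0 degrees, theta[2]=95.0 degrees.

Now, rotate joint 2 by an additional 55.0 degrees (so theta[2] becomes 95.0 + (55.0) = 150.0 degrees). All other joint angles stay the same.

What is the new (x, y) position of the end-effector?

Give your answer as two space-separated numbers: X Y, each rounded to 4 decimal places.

joint[0] = (0.0000, 0.0000)  (base)
link 0: phi[0] = 140 = 140 deg
  cos(140 deg) = -0.7660, sin(140 deg) = 0.6428
  joint[1] = (0.0000, 0.0000) + 8.8 * (-0.7660, 0.6428) = (0.0000 + -6.7412, 0.0000 + 5.6565) = (-6.7412, 5.6565)
link 1: phi[1] = 140 + 175 = 315 deg
  cos(315 deg) = 0.7071, sin(315 deg) = -0.7071
  joint[2] = (-6.7412, 5.6565) + 2.4 * (0.7071, -0.7071) = (-6.7412 + 1.6971, 5.6565 + -1.6971) = (-5.0441, 3.9595)
link 2: phi[2] = 140 + 175 + 150 = 465 deg
  cos(465 deg) = -0.2588, sin(465 deg) = 0.9659
  joint[3] = (-5.0441, 3.9595) + 10.8 * (-0.2588, 0.9659) = (-5.0441 + -2.7952, 3.9595 + 10.4320) = (-7.8394, 14.3915)
End effector: (-7.8394, 14.3915)

Answer: -7.8394 14.3915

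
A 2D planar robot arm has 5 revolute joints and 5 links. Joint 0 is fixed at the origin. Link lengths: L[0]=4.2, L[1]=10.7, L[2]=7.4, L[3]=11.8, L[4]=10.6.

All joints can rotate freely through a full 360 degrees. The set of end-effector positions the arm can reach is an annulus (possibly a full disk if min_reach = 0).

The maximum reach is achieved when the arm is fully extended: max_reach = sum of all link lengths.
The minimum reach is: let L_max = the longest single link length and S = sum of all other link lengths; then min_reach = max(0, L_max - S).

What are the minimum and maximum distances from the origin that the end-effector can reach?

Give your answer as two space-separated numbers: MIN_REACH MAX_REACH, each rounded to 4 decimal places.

Link lengths: [4.2, 10.7, 7.4, 11.8, 10.6]
max_reach = 4.2 + 10.7 + 7.4 + 11.8 + 10.6 = 44.7
L_max = max([4.2, 10.7, 7.4, 11.8, 10.6]) = 11.8
S (sum of others) = 44.7 - 11.8 = 32.9
min_reach = max(0, 11.8 - 32.9) = max(0, -21.1) = 0

Answer: 0.0000 44.7000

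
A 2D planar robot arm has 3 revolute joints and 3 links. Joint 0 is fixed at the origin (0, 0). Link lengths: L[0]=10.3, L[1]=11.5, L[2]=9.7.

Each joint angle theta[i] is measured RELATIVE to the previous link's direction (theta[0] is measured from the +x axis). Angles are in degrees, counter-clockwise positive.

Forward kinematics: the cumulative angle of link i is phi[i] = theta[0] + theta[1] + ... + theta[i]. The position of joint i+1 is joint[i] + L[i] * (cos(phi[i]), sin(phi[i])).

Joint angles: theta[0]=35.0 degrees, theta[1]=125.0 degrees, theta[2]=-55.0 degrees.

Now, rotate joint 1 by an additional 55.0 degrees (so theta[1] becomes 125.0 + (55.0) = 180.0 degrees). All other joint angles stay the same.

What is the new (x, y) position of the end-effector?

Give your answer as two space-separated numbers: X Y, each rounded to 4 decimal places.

joint[0] = (0.0000, 0.0000)  (base)
link 0: phi[0] = 35 = 35 deg
  cos(35 deg) = 0.8192, sin(35 deg) = 0.5736
  joint[1] = (0.0000, 0.0000) + 10.3 * (0.8192, 0.5736) = (0.0000 + 8.4373, 0.0000 + 5.9078) = (8.4373, 5.9078)
link 1: phi[1] = 35 + 180 = 215 deg
  cos(215 deg) = -0.8192, sin(215 deg) = -0.5736
  joint[2] = (8.4373, 5.9078) + 11.5 * (-0.8192, -0.5736) = (8.4373 + -9.4202, 5.9078 + -6.5961) = (-0.9830, -0.6883)
link 2: phi[2] = 35 + 180 + -55 = 160 deg
  cos(160 deg) = -0.9397, sin(160 deg) = 0.3420
  joint[3] = (-0.9830, -0.6883) + 9.7 * (-0.9397, 0.3420) = (-0.9830 + -9.1150, -0.6883 + 3.3176) = (-10.0980, 2.6293)
End effector: (-10.0980, 2.6293)

Answer: -10.0980 2.6293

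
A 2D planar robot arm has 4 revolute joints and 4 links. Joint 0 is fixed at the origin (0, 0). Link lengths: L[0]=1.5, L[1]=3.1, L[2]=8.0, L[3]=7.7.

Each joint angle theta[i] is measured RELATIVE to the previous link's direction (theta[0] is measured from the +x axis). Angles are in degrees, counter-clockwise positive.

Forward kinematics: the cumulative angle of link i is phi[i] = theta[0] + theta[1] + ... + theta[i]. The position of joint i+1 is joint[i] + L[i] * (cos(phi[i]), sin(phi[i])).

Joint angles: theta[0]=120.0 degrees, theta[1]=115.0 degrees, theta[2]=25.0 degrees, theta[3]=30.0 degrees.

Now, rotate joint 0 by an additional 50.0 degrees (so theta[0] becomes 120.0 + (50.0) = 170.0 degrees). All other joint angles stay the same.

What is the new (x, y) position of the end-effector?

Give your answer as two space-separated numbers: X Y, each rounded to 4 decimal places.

joint[0] = (0.0000, 0.0000)  (base)
link 0: phi[0] = 170 = 170 deg
  cos(170 deg) = -0.9848, sin(170 deg) = 0.1736
  joint[1] = (0.0000, 0.0000) + 1.5 * (-0.9848, 0.1736) = (0.0000 + -1.4772, 0.0000 + 0.2605) = (-1.4772, 0.2605)
link 1: phi[1] = 170 + 115 = 285 deg
  cos(285 deg) = 0.2588, sin(285 deg) = -0.9659
  joint[2] = (-1.4772, 0.2605) + 3.1 * (0.2588, -0.9659) = (-1.4772 + 0.8023, 0.2605 + -2.9944) = (-0.6749, -2.7339)
link 2: phi[2] = 170 + 115 + 25 = 310 deg
  cos(310 deg) = 0.6428, sin(310 deg) = -0.7660
  joint[3] = (-0.6749, -2.7339) + 8 * (0.6428, -0.7660) = (-0.6749 + 5.1423, -2.7339 + -6.1284) = (4.4674, -8.8623)
link 3: phi[3] = 170 + 115 + 25 + 30 = 340 deg
  cos(340 deg) = 0.9397, sin(340 deg) = -0.3420
  joint[4] = (4.4674, -8.8623) + 7.7 * (0.9397, -0.3420) = (4.4674 + 7.2356, -8.8623 + -2.6336) = (11.7031, -11.4958)
End effector: (11.7031, -11.4958)

Answer: 11.7031 -11.4958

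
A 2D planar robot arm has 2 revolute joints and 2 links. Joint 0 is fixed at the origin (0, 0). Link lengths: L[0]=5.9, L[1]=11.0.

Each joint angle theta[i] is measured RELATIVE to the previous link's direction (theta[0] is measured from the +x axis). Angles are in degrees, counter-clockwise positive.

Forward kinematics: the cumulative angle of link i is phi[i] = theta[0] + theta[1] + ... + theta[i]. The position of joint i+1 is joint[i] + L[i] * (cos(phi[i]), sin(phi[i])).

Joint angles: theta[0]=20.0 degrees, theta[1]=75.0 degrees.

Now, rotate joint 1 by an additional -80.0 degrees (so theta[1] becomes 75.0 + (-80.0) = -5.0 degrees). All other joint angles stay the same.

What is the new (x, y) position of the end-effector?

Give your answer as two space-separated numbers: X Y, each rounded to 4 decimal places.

joint[0] = (0.0000, 0.0000)  (base)
link 0: phi[0] = 20 = 20 deg
  cos(20 deg) = 0.9397, sin(20 deg) = 0.3420
  joint[1] = (0.0000, 0.0000) + 5.9 * (0.9397, 0.3420) = (0.0000 + 5.5442, 0.0000 + 2.0179) = (5.5442, 2.0179)
link 1: phi[1] = 20 + -5 = 15 deg
  cos(15 deg) = 0.9659, sin(15 deg) = 0.2588
  joint[2] = (5.5442, 2.0179) + 11 * (0.9659, 0.2588) = (5.5442 + 10.6252, 2.0179 + 2.8470) = (16.1694, 4.8649)
End effector: (16.1694, 4.8649)

Answer: 16.1694 4.8649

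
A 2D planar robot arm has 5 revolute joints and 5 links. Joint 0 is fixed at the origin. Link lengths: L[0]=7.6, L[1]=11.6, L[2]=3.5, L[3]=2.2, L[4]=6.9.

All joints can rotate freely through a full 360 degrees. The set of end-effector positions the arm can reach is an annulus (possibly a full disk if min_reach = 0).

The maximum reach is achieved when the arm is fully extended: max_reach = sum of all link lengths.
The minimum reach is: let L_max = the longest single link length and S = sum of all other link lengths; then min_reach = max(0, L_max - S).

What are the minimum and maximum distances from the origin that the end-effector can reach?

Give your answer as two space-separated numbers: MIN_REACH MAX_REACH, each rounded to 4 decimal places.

Link lengths: [7.6, 11.6, 3.5, 2.2, 6.9]
max_reach = 7.6 + 11.6 + 3.5 + 2.2 + 6.9 = 31.8
L_max = max([7.6, 11.6, 3.5, 2.2, 6.9]) = 11.6
S (sum of others) = 31.8 - 11.6 = 20.2
min_reach = max(0, 11.6 - 20.2) = max(0, -8.6) = 0

Answer: 0.0000 31.8000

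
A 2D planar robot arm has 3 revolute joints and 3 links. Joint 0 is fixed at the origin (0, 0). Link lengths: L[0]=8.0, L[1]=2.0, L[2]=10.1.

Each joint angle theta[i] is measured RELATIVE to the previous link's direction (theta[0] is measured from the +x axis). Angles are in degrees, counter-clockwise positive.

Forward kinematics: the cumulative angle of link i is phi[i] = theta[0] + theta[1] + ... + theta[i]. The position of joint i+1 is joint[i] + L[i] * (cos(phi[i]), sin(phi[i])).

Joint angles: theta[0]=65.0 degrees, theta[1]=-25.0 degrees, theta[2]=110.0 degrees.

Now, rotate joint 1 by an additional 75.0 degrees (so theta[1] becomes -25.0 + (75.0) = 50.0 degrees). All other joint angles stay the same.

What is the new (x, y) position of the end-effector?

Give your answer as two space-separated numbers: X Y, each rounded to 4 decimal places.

Answer: -4.6061 1.9213

Derivation:
joint[0] = (0.0000, 0.0000)  (base)
link 0: phi[0] = 65 = 65 deg
  cos(65 deg) = 0.4226, sin(65 deg) = 0.9063
  joint[1] = (0.0000, 0.0000) + 8 * (0.4226, 0.9063) = (0.0000 + 3.3809, 0.0000 + 7.2505) = (3.3809, 7.2505)
link 1: phi[1] = 65 + 50 = 115 deg
  cos(115 deg) = -0.4226, sin(115 deg) = 0.9063
  joint[2] = (3.3809, 7.2505) + 2 * (-0.4226, 0.9063) = (3.3809 + -0.8452, 7.2505 + 1.8126) = (2.5357, 9.0631)
link 2: phi[2] = 65 + 50 + 110 = 225 deg
  cos(225 deg) = -0.7071, sin(225 deg) = -0.7071
  joint[3] = (2.5357, 9.0631) + 10.1 * (-0.7071, -0.7071) = (2.5357 + -7.1418, 9.0631 + -7.1418) = (-4.6061, 1.9213)
End effector: (-4.6061, 1.9213)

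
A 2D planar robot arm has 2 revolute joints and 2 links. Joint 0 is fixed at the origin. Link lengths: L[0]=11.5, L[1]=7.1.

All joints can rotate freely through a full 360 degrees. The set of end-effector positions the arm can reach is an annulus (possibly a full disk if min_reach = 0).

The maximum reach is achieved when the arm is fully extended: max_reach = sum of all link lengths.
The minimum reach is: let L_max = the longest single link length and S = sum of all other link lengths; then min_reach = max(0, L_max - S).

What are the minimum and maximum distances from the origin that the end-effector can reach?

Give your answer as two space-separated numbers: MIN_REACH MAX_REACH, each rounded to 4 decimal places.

Answer: 4.4000 18.6000

Derivation:
Link lengths: [11.5, 7.1]
max_reach = 11.5 + 7.1 = 18.6
L_max = max([11.5, 7.1]) = 11.5
S (sum of others) = 18.6 - 11.5 = 7.1
min_reach = max(0, 11.5 - 7.1) = max(0, 4.4) = 4.4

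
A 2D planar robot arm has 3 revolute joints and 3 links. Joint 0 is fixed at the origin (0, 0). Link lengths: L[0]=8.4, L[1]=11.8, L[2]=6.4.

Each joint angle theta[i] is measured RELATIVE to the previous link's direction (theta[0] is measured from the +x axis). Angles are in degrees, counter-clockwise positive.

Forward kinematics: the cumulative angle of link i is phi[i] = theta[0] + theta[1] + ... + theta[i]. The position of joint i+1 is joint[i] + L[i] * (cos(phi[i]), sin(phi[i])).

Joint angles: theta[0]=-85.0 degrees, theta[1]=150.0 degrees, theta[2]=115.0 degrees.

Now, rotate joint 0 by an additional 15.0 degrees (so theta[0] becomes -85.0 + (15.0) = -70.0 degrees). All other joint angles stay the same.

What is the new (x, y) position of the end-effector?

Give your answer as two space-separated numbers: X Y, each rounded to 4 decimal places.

Answer: -1.2599 2.0709

Derivation:
joint[0] = (0.0000, 0.0000)  (base)
link 0: phi[0] = -70 = -70 deg
  cos(-70 deg) = 0.3420, sin(-70 deg) = -0.9397
  joint[1] = (0.0000, 0.0000) + 8.4 * (0.3420, -0.9397) = (0.0000 + 2.8730, 0.0000 + -7.8934) = (2.8730, -7.8934)
link 1: phi[1] = -70 + 150 = 80 deg
  cos(80 deg) = 0.1736, sin(80 deg) = 0.9848
  joint[2] = (2.8730, -7.8934) + 11.8 * (0.1736, 0.9848) = (2.8730 + 2.0490, -7.8934 + 11.6207) = (4.9220, 3.7273)
link 2: phi[2] = -70 + 150 + 115 = 195 deg
  cos(195 deg) = -0.9659, sin(195 deg) = -0.2588
  joint[3] = (4.9220, 3.7273) + 6.4 * (-0.9659, -0.2588) = (4.9220 + -6.1819, 3.7273 + -1.6564) = (-1.2599, 2.0709)
End effector: (-1.2599, 2.0709)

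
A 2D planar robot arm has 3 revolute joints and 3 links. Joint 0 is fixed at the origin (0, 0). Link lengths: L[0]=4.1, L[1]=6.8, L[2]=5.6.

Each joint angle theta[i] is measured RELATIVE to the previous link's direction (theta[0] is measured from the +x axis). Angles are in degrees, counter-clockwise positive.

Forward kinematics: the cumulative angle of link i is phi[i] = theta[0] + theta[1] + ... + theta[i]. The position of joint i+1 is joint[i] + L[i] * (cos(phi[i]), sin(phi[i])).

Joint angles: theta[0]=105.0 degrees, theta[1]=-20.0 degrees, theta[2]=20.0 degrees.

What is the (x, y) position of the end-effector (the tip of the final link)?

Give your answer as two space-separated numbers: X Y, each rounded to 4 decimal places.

Answer: -1.9179 16.1436

Derivation:
joint[0] = (0.0000, 0.0000)  (base)
link 0: phi[0] = 105 = 105 deg
  cos(105 deg) = -0.2588, sin(105 deg) = 0.9659
  joint[1] = (0.0000, 0.0000) + 4.1 * (-0.2588, 0.9659) = (0.0000 + -1.0612, 0.0000 + 3.9603) = (-1.0612, 3.9603)
link 1: phi[1] = 105 + -20 = 85 deg
  cos(85 deg) = 0.0872, sin(85 deg) = 0.9962
  joint[2] = (-1.0612, 3.9603) + 6.8 * (0.0872, 0.9962) = (-1.0612 + 0.5927, 3.9603 + 6.7741) = (-0.4685, 10.7344)
link 2: phi[2] = 105 + -20 + 20 = 105 deg
  cos(105 deg) = -0.2588, sin(105 deg) = 0.9659
  joint[3] = (-0.4685, 10.7344) + 5.6 * (-0.2588, 0.9659) = (-0.4685 + -1.4494, 10.7344 + 5.4092) = (-1.9179, 16.1436)
End effector: (-1.9179, 16.1436)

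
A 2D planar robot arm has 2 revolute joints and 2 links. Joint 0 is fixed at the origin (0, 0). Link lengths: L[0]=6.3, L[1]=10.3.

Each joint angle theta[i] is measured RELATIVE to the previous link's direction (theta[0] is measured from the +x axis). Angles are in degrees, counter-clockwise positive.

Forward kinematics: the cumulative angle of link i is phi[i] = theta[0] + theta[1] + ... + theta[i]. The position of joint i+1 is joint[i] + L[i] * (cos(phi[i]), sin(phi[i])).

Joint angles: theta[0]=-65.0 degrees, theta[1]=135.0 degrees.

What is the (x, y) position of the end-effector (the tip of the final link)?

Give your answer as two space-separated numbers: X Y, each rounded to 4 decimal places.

joint[0] = (0.0000, 0.0000)  (base)
link 0: phi[0] = -65 = -65 deg
  cos(-65 deg) = 0.4226, sin(-65 deg) = -0.9063
  joint[1] = (0.0000, 0.0000) + 6.3 * (0.4226, -0.9063) = (0.0000 + 2.6625, 0.0000 + -5.7097) = (2.6625, -5.7097)
link 1: phi[1] = -65 + 135 = 70 deg
  cos(70 deg) = 0.3420, sin(70 deg) = 0.9397
  joint[2] = (2.6625, -5.7097) + 10.3 * (0.3420, 0.9397) = (2.6625 + 3.5228, -5.7097 + 9.6788) = (6.1853, 3.9691)
End effector: (6.1853, 3.9691)

Answer: 6.1853 3.9691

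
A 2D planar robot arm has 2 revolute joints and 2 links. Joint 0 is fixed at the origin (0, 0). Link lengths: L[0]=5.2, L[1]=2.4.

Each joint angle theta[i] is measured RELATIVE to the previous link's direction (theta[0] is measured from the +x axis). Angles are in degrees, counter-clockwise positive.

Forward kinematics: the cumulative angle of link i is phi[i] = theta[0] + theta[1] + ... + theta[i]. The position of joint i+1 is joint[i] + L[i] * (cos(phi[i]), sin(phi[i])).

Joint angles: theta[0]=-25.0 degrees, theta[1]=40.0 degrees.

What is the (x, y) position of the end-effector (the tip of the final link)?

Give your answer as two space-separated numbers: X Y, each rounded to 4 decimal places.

Answer: 7.0310 -1.5764

Derivation:
joint[0] = (0.0000, 0.0000)  (base)
link 0: phi[0] = -25 = -25 deg
  cos(-25 deg) = 0.9063, sin(-25 deg) = -0.4226
  joint[1] = (0.0000, 0.0000) + 5.2 * (0.9063, -0.4226) = (0.0000 + 4.7128, 0.0000 + -2.1976) = (4.7128, -2.1976)
link 1: phi[1] = -25 + 40 = 15 deg
  cos(15 deg) = 0.9659, sin(15 deg) = 0.2588
  joint[2] = (4.7128, -2.1976) + 2.4 * (0.9659, 0.2588) = (4.7128 + 2.3182, -2.1976 + 0.6212) = (7.0310, -1.5764)
End effector: (7.0310, -1.5764)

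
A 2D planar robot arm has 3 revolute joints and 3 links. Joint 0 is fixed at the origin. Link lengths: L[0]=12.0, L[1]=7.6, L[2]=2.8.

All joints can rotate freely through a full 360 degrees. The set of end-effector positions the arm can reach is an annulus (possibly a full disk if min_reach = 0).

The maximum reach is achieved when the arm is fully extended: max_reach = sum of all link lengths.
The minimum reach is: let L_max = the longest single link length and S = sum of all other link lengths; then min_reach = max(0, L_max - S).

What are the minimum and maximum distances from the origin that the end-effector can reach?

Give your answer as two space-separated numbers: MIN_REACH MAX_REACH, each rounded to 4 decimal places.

Link lengths: [12.0, 7.6, 2.8]
max_reach = 12 + 7.6 + 2.8 = 22.4
L_max = max([12.0, 7.6, 2.8]) = 12
S (sum of others) = 22.4 - 12 = 10.4
min_reach = max(0, 12 - 10.4) = max(0, 1.6) = 1.6

Answer: 1.6000 22.4000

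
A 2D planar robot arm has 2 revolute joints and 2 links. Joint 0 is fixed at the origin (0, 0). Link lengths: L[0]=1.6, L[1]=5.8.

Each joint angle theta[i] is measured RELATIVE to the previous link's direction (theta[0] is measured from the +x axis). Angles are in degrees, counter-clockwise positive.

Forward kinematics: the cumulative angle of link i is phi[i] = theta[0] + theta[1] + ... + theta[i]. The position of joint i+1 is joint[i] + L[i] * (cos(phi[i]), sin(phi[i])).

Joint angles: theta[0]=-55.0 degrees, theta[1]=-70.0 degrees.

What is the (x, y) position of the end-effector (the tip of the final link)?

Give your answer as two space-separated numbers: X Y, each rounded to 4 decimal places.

joint[0] = (0.0000, 0.0000)  (base)
link 0: phi[0] = -55 = -55 deg
  cos(-55 deg) = 0.5736, sin(-55 deg) = -0.8192
  joint[1] = (0.0000, 0.0000) + 1.6 * (0.5736, -0.8192) = (0.0000 + 0.9177, 0.0000 + -1.3106) = (0.9177, -1.3106)
link 1: phi[1] = -55 + -70 = -125 deg
  cos(-125 deg) = -0.5736, sin(-125 deg) = -0.8192
  joint[2] = (0.9177, -1.3106) + 5.8 * (-0.5736, -0.8192) = (0.9177 + -3.3267, -1.3106 + -4.7511) = (-2.4090, -6.0617)
End effector: (-2.4090, -6.0617)

Answer: -2.4090 -6.0617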